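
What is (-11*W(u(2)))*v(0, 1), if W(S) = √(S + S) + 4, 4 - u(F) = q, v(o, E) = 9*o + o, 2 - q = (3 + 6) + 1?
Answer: 0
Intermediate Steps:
q = -8 (q = 2 - ((3 + 6) + 1) = 2 - (9 + 1) = 2 - 1*10 = 2 - 10 = -8)
v(o, E) = 10*o
u(F) = 12 (u(F) = 4 - 1*(-8) = 4 + 8 = 12)
W(S) = 4 + √2*√S (W(S) = √(2*S) + 4 = √2*√S + 4 = 4 + √2*√S)
(-11*W(u(2)))*v(0, 1) = (-11*(4 + √2*√12))*(10*0) = -11*(4 + √2*(2*√3))*0 = -11*(4 + 2*√6)*0 = (-44 - 22*√6)*0 = 0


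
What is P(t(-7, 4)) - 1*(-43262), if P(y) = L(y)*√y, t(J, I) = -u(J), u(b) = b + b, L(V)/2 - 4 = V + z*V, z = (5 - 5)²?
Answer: 43262 + 36*√14 ≈ 43397.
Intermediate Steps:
z = 0 (z = 0² = 0)
L(V) = 8 + 2*V (L(V) = 8 + 2*(V + 0*V) = 8 + 2*(V + 0) = 8 + 2*V)
u(b) = 2*b
t(J, I) = -2*J
P(y) = √y*(8 + 2*y) (P(y) = (8 + 2*y)*√y = √y*(8 + 2*y))
P(t(-7, 4)) - 1*(-43262) = 2*√(-2*(-7))*(4 - 2*(-7)) - 1*(-43262) = 2*√14*(4 + 14) + 43262 = 2*√14*18 + 43262 = 36*√14 + 43262 = 43262 + 36*√14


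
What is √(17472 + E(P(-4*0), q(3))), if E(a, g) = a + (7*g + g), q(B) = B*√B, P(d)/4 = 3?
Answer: 2*√(4371 + 6*√3) ≈ 132.38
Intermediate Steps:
P(d) = 12 (P(d) = 4*3 = 12)
q(B) = B^(3/2)
E(a, g) = a + 8*g
√(17472 + E(P(-4*0), q(3))) = √(17472 + (12 + 8*3^(3/2))) = √(17472 + (12 + 8*(3*√3))) = √(17472 + (12 + 24*√3)) = √(17484 + 24*√3)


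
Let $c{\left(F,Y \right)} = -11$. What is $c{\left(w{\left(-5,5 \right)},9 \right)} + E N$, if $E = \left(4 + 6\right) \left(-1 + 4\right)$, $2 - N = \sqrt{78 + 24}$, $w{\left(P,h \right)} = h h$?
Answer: $49 - 30 \sqrt{102} \approx -253.99$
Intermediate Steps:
$w{\left(P,h \right)} = h^{2}$
$N = 2 - \sqrt{102}$ ($N = 2 - \sqrt{78 + 24} = 2 - \sqrt{102} \approx -8.0995$)
$E = 30$ ($E = 10 \cdot 3 = 30$)
$c{\left(w{\left(-5,5 \right)},9 \right)} + E N = -11 + 30 \left(2 - \sqrt{102}\right) = -11 + \left(60 - 30 \sqrt{102}\right) = 49 - 30 \sqrt{102}$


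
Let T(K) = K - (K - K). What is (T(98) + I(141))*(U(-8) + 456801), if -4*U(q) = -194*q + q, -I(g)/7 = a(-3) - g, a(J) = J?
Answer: 504794990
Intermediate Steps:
I(g) = 21 + 7*g (I(g) = -7*(-3 - g) = 21 + 7*g)
T(K) = K (T(K) = K - 1*0 = K + 0 = K)
U(q) = 193*q/4 (U(q) = -(-194*q + q)/4 = -(-193)*q/4 = 193*q/4)
(T(98) + I(141))*(U(-8) + 456801) = (98 + (21 + 7*141))*((193/4)*(-8) + 456801) = (98 + (21 + 987))*(-386 + 456801) = (98 + 1008)*456415 = 1106*456415 = 504794990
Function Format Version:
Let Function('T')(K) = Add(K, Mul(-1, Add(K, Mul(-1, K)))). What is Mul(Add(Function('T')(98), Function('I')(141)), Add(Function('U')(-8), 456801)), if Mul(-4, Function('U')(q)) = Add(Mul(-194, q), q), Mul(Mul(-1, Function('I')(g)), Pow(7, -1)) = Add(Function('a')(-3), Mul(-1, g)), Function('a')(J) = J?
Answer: 504794990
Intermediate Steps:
Function('I')(g) = Add(21, Mul(7, g)) (Function('I')(g) = Mul(-7, Add(-3, Mul(-1, g))) = Add(21, Mul(7, g)))
Function('T')(K) = K (Function('T')(K) = Add(K, Mul(-1, 0)) = Add(K, 0) = K)
Function('U')(q) = Mul(Rational(193, 4), q) (Function('U')(q) = Mul(Rational(-1, 4), Add(Mul(-194, q), q)) = Mul(Rational(-1, 4), Mul(-193, q)) = Mul(Rational(193, 4), q))
Mul(Add(Function('T')(98), Function('I')(141)), Add(Function('U')(-8), 456801)) = Mul(Add(98, Add(21, Mul(7, 141))), Add(Mul(Rational(193, 4), -8), 456801)) = Mul(Add(98, Add(21, 987)), Add(-386, 456801)) = Mul(Add(98, 1008), 456415) = Mul(1106, 456415) = 504794990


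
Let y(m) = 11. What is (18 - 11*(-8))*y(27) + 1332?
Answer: 2498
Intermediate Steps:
(18 - 11*(-8))*y(27) + 1332 = (18 - 11*(-8))*11 + 1332 = (18 + 88)*11 + 1332 = 106*11 + 1332 = 1166 + 1332 = 2498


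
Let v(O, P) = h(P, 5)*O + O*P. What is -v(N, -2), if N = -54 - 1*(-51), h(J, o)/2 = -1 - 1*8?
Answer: -60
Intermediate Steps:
h(J, o) = -18 (h(J, o) = 2*(-1 - 1*8) = 2*(-1 - 8) = 2*(-9) = -18)
N = -3 (N = -54 + 51 = -3)
v(O, P) = -18*O + O*P
-v(N, -2) = -(-3)*(-18 - 2) = -(-3)*(-20) = -1*60 = -60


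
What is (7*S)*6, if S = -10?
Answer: -420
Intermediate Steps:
(7*S)*6 = (7*(-10))*6 = -70*6 = -420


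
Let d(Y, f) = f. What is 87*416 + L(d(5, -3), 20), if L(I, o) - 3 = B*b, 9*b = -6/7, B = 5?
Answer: 760085/21 ≈ 36195.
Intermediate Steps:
b = -2/21 (b = (-6/7)/9 = (-6*1/7)/9 = (1/9)*(-6/7) = -2/21 ≈ -0.095238)
L(I, o) = 53/21 (L(I, o) = 3 + 5*(-2/21) = 3 - 10/21 = 53/21)
87*416 + L(d(5, -3), 20) = 87*416 + 53/21 = 36192 + 53/21 = 760085/21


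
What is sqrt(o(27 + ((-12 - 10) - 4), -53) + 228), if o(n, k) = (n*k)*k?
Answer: sqrt(3037) ≈ 55.109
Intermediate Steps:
o(n, k) = n*k**2 (o(n, k) = (k*n)*k = n*k**2)
sqrt(o(27 + ((-12 - 10) - 4), -53) + 228) = sqrt((27 + ((-12 - 10) - 4))*(-53)**2 + 228) = sqrt((27 + (-22 - 4))*2809 + 228) = sqrt((27 - 26)*2809 + 228) = sqrt(1*2809 + 228) = sqrt(2809 + 228) = sqrt(3037)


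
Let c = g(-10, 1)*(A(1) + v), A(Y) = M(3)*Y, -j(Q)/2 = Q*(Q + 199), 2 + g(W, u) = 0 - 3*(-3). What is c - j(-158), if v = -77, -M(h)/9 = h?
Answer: -13684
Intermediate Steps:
M(h) = -9*h
g(W, u) = 7 (g(W, u) = -2 + (0 - 3*(-3)) = -2 + (0 + 9) = -2 + 9 = 7)
j(Q) = -2*Q*(199 + Q) (j(Q) = -2*Q*(Q + 199) = -2*Q*(199 + Q))
A(Y) = -27*Y (A(Y) = (-9*3)*Y = -27*Y)
c = -728 (c = 7*(-27*1 - 77) = 7*(-27 - 77) = 7*(-104) = -728)
c - j(-158) = -728 - (-2)*(-158)*(199 - 158) = -728 - (-2)*(-158)*41 = -728 - 1*12956 = -728 - 12956 = -13684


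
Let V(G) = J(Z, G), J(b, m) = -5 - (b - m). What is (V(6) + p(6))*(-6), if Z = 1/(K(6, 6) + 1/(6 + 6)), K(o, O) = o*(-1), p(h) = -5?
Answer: 1632/71 ≈ 22.986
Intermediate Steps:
K(o, O) = -o
Z = -12/71 (Z = 1/(-1*6 + 1/(6 + 6)) = 1/(-6 + 1/12) = 1/(-71/12) = -12/71 ≈ -0.16901)
J(b, m) = -5 + m - b (J(b, m) = -5 + (m - b) = -5 + m - b)
V(G) = -343/71 + G (V(G) = -5 + G - 1*(-12/71) = -5 + G + 12/71 = -343/71 + G)
(V(6) + p(6))*(-6) = ((-343/71 + 6) - 5)*(-6) = (83/71 - 5)*(-6) = -272/71*(-6) = 1632/71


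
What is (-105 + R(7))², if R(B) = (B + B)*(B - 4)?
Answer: 3969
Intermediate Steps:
R(B) = 2*B*(-4 + B) (R(B) = (2*B)*(-4 + B) = 2*B*(-4 + B))
(-105 + R(7))² = (-105 + 2*7*(-4 + 7))² = (-105 + 2*7*3)² = (-105 + 42)² = (-63)² = 3969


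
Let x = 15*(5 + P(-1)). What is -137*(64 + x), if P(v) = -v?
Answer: -21098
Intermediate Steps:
x = 90 (x = 15*(5 - 1*(-1)) = 15*(5 + 1) = 15*6 = 90)
-137*(64 + x) = -137*(64 + 90) = -137*154 = -21098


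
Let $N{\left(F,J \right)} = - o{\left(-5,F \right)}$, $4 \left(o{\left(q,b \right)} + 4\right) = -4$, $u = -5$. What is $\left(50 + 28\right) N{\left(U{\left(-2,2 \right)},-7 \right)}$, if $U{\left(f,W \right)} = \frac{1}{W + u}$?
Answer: $390$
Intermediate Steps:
$o{\left(q,b \right)} = -5$ ($o{\left(q,b \right)} = -4 + \frac{1}{4} \left(-4\right) = -4 - 1 = -5$)
$U{\left(f,W \right)} = \frac{1}{-5 + W}$ ($U{\left(f,W \right)} = \frac{1}{W - 5} = \frac{1}{-5 + W}$)
$N{\left(F,J \right)} = 5$ ($N{\left(F,J \right)} = \left(-1\right) \left(-5\right) = 5$)
$\left(50 + 28\right) N{\left(U{\left(-2,2 \right)},-7 \right)} = \left(50 + 28\right) 5 = 78 \cdot 5 = 390$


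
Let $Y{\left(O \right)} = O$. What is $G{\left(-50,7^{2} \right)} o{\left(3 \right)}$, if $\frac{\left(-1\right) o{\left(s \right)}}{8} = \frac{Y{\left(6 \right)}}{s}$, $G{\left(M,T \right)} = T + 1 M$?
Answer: $16$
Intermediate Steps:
$G{\left(M,T \right)} = M + T$ ($G{\left(M,T \right)} = T + M = M + T$)
$o{\left(s \right)} = - \frac{48}{s}$ ($o{\left(s \right)} = - 8 \frac{6}{s} = - \frac{48}{s}$)
$G{\left(-50,7^{2} \right)} o{\left(3 \right)} = \left(-50 + 7^{2}\right) \left(- \frac{48}{3}\right) = \left(-50 + 49\right) \left(\left(-48\right) \frac{1}{3}\right) = \left(-1\right) \left(-16\right) = 16$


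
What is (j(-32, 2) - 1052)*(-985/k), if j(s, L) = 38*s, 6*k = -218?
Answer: -6701940/109 ≈ -61486.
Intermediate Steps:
k = -109/3 (k = (⅙)*(-218) = -109/3 ≈ -36.333)
(j(-32, 2) - 1052)*(-985/k) = (38*(-32) - 1052)*(-985/(-109/3)) = (-1216 - 1052)*(-985*(-3/109)) = -2268*2955/109 = -6701940/109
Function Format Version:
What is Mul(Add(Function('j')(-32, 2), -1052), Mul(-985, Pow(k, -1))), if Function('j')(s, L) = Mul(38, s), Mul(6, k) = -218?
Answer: Rational(-6701940, 109) ≈ -61486.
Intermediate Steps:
k = Rational(-109, 3) (k = Mul(Rational(1, 6), -218) = Rational(-109, 3) ≈ -36.333)
Mul(Add(Function('j')(-32, 2), -1052), Mul(-985, Pow(k, -1))) = Mul(Add(Mul(38, -32), -1052), Mul(-985, Pow(Rational(-109, 3), -1))) = Mul(Add(-1216, -1052), Mul(-985, Rational(-3, 109))) = Mul(-2268, Rational(2955, 109)) = Rational(-6701940, 109)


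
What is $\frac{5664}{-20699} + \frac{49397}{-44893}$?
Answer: $- \frac{1276742455}{929240207} \approx -1.374$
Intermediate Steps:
$\frac{5664}{-20699} + \frac{49397}{-44893} = 5664 \left(- \frac{1}{20699}\right) + 49397 \left(- \frac{1}{44893}\right) = - \frac{5664}{20699} - \frac{49397}{44893} = - \frac{1276742455}{929240207}$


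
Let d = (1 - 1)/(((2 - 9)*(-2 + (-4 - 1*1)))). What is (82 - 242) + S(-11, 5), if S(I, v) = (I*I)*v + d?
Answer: 445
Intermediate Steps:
d = 0 (d = 0/((-7*(-2 + (-4 - 1)))) = 0/((-7*(-2 - 5))) = 0/((-7*(-7))) = 0/49 = 0*(1/49) = 0)
S(I, v) = v*I**2 (S(I, v) = (I*I)*v + 0 = I**2*v + 0 = v*I**2 + 0 = v*I**2)
(82 - 242) + S(-11, 5) = (82 - 242) + 5*(-11)**2 = -160 + 5*121 = -160 + 605 = 445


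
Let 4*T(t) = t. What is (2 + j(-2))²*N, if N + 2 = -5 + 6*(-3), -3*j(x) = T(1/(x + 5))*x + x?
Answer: -60025/324 ≈ -185.26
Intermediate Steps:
T(t) = t/4
j(x) = -x/3 - x/(12*(5 + x)) (j(x) = -((1/(4*(x + 5)))*x + x)/3 = -((1/(4*(5 + x)))*x + x)/3 = -(x/(4*(5 + x)) + x)/3 = -(x + x/(4*(5 + x)))/3 = -x/3 - x/(12*(5 + x)))
N = -25 (N = -2 + (-5 + 6*(-3)) = -2 + (-5 - 18) = -2 - 23 = -25)
(2 + j(-2))²*N = (2 - 1*(-2)*(21 + 4*(-2))/(60 + 12*(-2)))²*(-25) = (2 - 1*(-2)*(21 - 8)/(60 - 24))²*(-25) = (2 - 1*(-2)*13/36)²*(-25) = (2 - 1*(-2)*1/36*13)²*(-25) = (2 + 13/18)²*(-25) = (49/18)²*(-25) = (2401/324)*(-25) = -60025/324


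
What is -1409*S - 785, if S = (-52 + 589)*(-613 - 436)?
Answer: 793707232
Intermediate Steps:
S = -563313 (S = 537*(-1049) = -563313)
-1409*S - 785 = -1409*(-563313) - 785 = 793708017 - 785 = 793707232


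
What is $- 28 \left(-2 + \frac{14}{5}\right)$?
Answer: $- \frac{112}{5} \approx -22.4$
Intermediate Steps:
$- 28 \left(-2 + \frac{14}{5}\right) = \left(-28\right) \frac{4}{5} = - \frac{112}{5}$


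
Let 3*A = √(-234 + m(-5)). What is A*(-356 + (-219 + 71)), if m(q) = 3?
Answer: -168*I*√231 ≈ -2553.4*I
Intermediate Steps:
A = I*√231/3 (A = √(-234 + 3)/3 = √(-231)/3 = (I*√231)/3 = I*√231/3 ≈ 5.0662*I)
A*(-356 + (-219 + 71)) = (I*√231/3)*(-356 + (-219 + 71)) = (I*√231/3)*(-356 - 148) = (I*√231/3)*(-504) = -168*I*√231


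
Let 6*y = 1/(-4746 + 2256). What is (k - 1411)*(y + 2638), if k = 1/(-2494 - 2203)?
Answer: -21766658874791/5847765 ≈ -3.7222e+6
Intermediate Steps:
k = -1/4697 (k = 1/(-4697) = -1/4697 ≈ -0.00021290)
y = -1/14940 (y = 1/(6*(-4746 + 2256)) = (⅙)/(-2490) = (⅙)*(-1/2490) = -1/14940 ≈ -6.6934e-5)
(k - 1411)*(y + 2638) = (-1/4697 - 1411)*(-1/14940 + 2638) = -6627468/4697*39411719/14940 = -21766658874791/5847765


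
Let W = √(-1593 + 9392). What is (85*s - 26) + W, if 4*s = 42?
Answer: 1733/2 + √7799 ≈ 954.81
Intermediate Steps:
s = 21/2 (s = (¼)*42 = 21/2 ≈ 10.500)
W = √7799 ≈ 88.312
(85*s - 26) + W = (85*(21/2) - 26) + √7799 = (1785/2 - 26) + √7799 = 1733/2 + √7799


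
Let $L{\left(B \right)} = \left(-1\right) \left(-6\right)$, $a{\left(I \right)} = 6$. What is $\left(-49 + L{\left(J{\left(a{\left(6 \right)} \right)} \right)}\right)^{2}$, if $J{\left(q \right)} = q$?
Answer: $1849$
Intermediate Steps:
$L{\left(B \right)} = 6$
$\left(-49 + L{\left(J{\left(a{\left(6 \right)} \right)} \right)}\right)^{2} = \left(-49 + 6\right)^{2} = \left(-43\right)^{2} = 1849$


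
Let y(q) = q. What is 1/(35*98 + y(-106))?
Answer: 1/3324 ≈ 0.00030084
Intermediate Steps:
1/(35*98 + y(-106)) = 1/(35*98 - 106) = 1/(3430 - 106) = 1/3324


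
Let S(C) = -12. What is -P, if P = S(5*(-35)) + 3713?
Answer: -3701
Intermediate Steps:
P = 3701 (P = -12 + 3713 = 3701)
-P = -1*3701 = -3701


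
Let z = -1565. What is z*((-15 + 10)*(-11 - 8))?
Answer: -148675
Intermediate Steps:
z*((-15 + 10)*(-11 - 8)) = -1565*(-15 + 10)*(-11 - 8) = -(-7825)*(-19) = -1565*95 = -148675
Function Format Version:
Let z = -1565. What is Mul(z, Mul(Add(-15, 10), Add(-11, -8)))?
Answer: -148675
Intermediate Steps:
Mul(z, Mul(Add(-15, 10), Add(-11, -8))) = Mul(-1565, Mul(Add(-15, 10), Add(-11, -8))) = Mul(-1565, Mul(-5, -19)) = Mul(-1565, 95) = -148675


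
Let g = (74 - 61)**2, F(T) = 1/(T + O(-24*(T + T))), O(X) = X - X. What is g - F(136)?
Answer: 22983/136 ≈ 168.99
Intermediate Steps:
O(X) = 0
F(T) = 1/T (F(T) = 1/(T + 0) = 1/T)
g = 169 (g = 13**2 = 169)
g - F(136) = 169 - 1/136 = 22983/136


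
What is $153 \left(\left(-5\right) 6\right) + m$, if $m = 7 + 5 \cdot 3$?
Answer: $-4568$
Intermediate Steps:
$m = 22$ ($m = 7 + 15 = 22$)
$153 \left(\left(-5\right) 6\right) + m = 153 \left(\left(-5\right) 6\right) + 22 = 153 \left(-30\right) + 22 = -4590 + 22 = -4568$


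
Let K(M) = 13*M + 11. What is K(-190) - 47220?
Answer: -49679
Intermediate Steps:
K(M) = 11 + 13*M
K(-190) - 47220 = (11 + 13*(-190)) - 47220 = (11 - 2470) - 47220 = -2459 - 47220 = -49679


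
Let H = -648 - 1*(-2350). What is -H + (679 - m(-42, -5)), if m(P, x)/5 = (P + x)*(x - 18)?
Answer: -6428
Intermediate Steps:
m(P, x) = 5*(-18 + x)*(P + x) (m(P, x) = 5*((P + x)*(x - 18)) = 5*((P + x)*(-18 + x)) = 5*((-18 + x)*(P + x)) = 5*(-18 + x)*(P + x))
H = 1702 (H = -648 + 2350 = 1702)
-H + (679 - m(-42, -5)) = -1*1702 + (679 - (-90*(-42) - 90*(-5) + 5*(-5)² + 5*(-42)*(-5))) = -1702 + (679 - (3780 + 450 + 5*25 + 1050)) = -1702 + (679 - (3780 + 450 + 125 + 1050)) = -1702 + (679 - 1*5405) = -1702 + (679 - 5405) = -1702 - 4726 = -6428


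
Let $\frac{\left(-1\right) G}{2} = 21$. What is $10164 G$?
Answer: $-426888$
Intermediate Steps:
$G = -42$ ($G = \left(-2\right) 21 = -42$)
$10164 G = 10164 \left(-42\right) = -426888$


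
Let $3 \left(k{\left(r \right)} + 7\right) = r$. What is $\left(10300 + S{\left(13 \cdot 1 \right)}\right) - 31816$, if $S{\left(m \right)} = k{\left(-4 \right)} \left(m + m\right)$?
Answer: $- \frac{65198}{3} \approx -21733.0$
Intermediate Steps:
$k{\left(r \right)} = -7 + \frac{r}{3}$
$S{\left(m \right)} = - \frac{50 m}{3}$ ($S{\left(m \right)} = \left(-7 + \frac{1}{3} \left(-4\right)\right) \left(m + m\right) = \left(-7 - \frac{4}{3}\right) 2 m = - \frac{25 \cdot 2 m}{3} = - \frac{50 m}{3}$)
$\left(10300 + S{\left(13 \cdot 1 \right)}\right) - 31816 = \left(10300 - \frac{50 \cdot 13 \cdot 1}{3}\right) - 31816 = \left(10300 - \frac{650}{3}\right) - 31816 = \frac{30250}{3} - 31816 = - \frac{65198}{3}$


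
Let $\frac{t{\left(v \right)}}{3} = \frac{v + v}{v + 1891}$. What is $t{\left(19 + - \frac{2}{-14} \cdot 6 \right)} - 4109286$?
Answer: $- \frac{27482904351}{6688} \approx -4.1093 \cdot 10^{6}$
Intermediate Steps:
$t{\left(v \right)} = \frac{6 v}{1891 + v}$ ($t{\left(v \right)} = 3 \frac{v + v}{v + 1891} = 3 \frac{2 v}{1891 + v} = \frac{6 v}{1891 + v}$)
$t{\left(19 + - \frac{2}{-14} \cdot 6 \right)} - 4109286 = \frac{6 \left(19 + - \frac{2}{-14} \cdot 6\right)}{1891 + \left(19 + - \frac{2}{-14} \cdot 6\right)} - 4109286 = \frac{6 \left(19 + \left(-2\right) \left(- \frac{1}{14}\right) 6\right)}{1891 + \left(19 + \left(-2\right) \left(- \frac{1}{14}\right) 6\right)} - 4109286 = \frac{6 \left(19 + \frac{1}{7} \cdot 6\right)}{1891 + \left(19 + \frac{1}{7} \cdot 6\right)} - 4109286 = \frac{6 \left(19 + \frac{6}{7}\right)}{1891 + \left(19 + \frac{6}{7}\right)} - 4109286 = 6 \cdot \frac{139}{7} \frac{1}{1891 + \frac{139}{7}} - 4109286 = 6 \cdot \frac{139}{7} \frac{1}{\frac{13376}{7}} - 4109286 = 6 \cdot \frac{139}{7} \cdot \frac{7}{13376} - 4109286 = \frac{417}{6688} - 4109286 = - \frac{27482904351}{6688}$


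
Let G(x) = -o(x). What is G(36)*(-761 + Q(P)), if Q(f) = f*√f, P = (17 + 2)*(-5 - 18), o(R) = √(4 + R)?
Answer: 1522*√10 + 874*I*√4370 ≈ 4813.0 + 57777.0*I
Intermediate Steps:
G(x) = -√(4 + x)
P = -437 (P = 19*(-23) = -437)
Q(f) = f^(3/2)
G(36)*(-761 + Q(P)) = (-√(4 + 36))*(-761 + (-437)^(3/2)) = (-√40)*(-761 - 437*I*√437) = (-2*√10)*(-761 - 437*I*√437) = -2*√10*(-761 - 437*I*√437)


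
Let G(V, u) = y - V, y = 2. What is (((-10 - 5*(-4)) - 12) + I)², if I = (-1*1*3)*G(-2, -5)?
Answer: 196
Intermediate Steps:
G(V, u) = 2 - V
I = -12 (I = (-1*1*3)*(2 - 1*(-2)) = (-1*3)*(2 + 2) = -3*4 = -12)
(((-10 - 5*(-4)) - 12) + I)² = (((-10 - 5*(-4)) - 12) - 12)² = (((-10 + 20) - 12) - 12)² = ((10 - 12) - 12)² = (-2 - 12)² = (-14)² = 196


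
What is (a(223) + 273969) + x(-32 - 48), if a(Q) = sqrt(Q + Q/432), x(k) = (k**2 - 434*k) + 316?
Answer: 315405 + sqrt(289677)/36 ≈ 3.1542e+5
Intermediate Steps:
x(k) = 316 + k**2 - 434*k
a(Q) = sqrt(1299)*sqrt(Q)/36 (a(Q) = sqrt(Q + Q*(1/432)) = sqrt(Q + Q/432) = sqrt(433*Q/432) = sqrt(1299)*sqrt(Q)/36)
(a(223) + 273969) + x(-32 - 48) = (sqrt(1299)*sqrt(223)/36 + 273969) + (316 + (-32 - 48)**2 - 434*(-32 - 48)) = (sqrt(289677)/36 + 273969) + (316 + (-80)**2 - 434*(-80)) = (273969 + sqrt(289677)/36) + (316 + 6400 + 34720) = (273969 + sqrt(289677)/36) + 41436 = 315405 + sqrt(289677)/36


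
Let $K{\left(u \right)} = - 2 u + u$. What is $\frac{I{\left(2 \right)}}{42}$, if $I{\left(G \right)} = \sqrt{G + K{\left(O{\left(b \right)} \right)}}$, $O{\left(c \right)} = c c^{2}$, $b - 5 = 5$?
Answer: $\frac{i \sqrt{998}}{42} \approx 0.75217 i$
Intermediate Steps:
$b = 10$ ($b = 5 + 5 = 10$)
$O{\left(c \right)} = c^{3}$
$K{\left(u \right)} = - u$
$I{\left(G \right)} = \sqrt{-1000 + G}$ ($I{\left(G \right)} = \sqrt{G - 10^{3}} = \sqrt{G - 1000} = \sqrt{-1000 + G}$)
$\frac{I{\left(2 \right)}}{42} = \frac{\sqrt{-1000 + 2}}{42} = \frac{\sqrt{-998}}{42} = \frac{i \sqrt{998}}{42}$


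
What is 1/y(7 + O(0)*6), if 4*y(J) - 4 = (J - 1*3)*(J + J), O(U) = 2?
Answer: 1/153 ≈ 0.0065359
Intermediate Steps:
y(J) = 1 + J*(-3 + J)/2 (y(J) = 1 + ((J - 1*3)*(J + J))/4 = 1 + ((J - 3)*(2*J))/4 = 1 + ((-3 + J)*(2*J))/4 = 1 + (2*J*(-3 + J))/4 = 1 + J*(-3 + J)/2)
1/y(7 + O(0)*6) = 1/(1 + (7 + 2*6)**2/2 - 3*(7 + 2*6)/2) = 1/(1 + (7 + 12)**2/2 - 3*(7 + 12)/2) = 1/(1 + (1/2)*19**2 - 3/2*19) = 1/(1 + (1/2)*361 - 57/2) = 1/(1 + 361/2 - 57/2) = 1/153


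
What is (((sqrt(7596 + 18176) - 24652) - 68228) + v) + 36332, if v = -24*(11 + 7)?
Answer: -56980 + 2*sqrt(6443) ≈ -56819.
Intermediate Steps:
v = -432 (v = -24*18 = -432)
(((sqrt(7596 + 18176) - 24652) - 68228) + v) + 36332 = (((sqrt(7596 + 18176) - 24652) - 68228) - 432) + 36332 = (((sqrt(25772) - 24652) - 68228) - 432) + 36332 = (((2*sqrt(6443) - 24652) - 68228) - 432) + 36332 = (((-24652 + 2*sqrt(6443)) - 68228) - 432) + 36332 = ((-92880 + 2*sqrt(6443)) - 432) + 36332 = (-93312 + 2*sqrt(6443)) + 36332 = -56980 + 2*sqrt(6443)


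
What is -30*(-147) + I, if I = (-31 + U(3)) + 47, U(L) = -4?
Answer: 4422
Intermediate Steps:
I = 12 (I = (-31 - 4) + 47 = -35 + 47 = 12)
-30*(-147) + I = -30*(-147) + 12 = 4410 + 12 = 4422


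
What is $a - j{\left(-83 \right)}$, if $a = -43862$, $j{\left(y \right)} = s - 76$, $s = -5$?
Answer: $-43781$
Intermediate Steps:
$j{\left(y \right)} = -81$ ($j{\left(y \right)} = -5 - 76 = -81$)
$a - j{\left(-83 \right)} = -43862 - -81 = -43862 + 81 = -43781$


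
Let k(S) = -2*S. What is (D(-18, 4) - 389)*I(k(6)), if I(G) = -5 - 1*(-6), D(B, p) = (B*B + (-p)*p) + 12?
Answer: -69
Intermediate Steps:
D(B, p) = 12 + B² - p² (D(B, p) = (B² - p²) + 12 = 12 + B² - p²)
I(G) = 1 (I(G) = -5 + 6 = 1)
(D(-18, 4) - 389)*I(k(6)) = ((12 + (-18)² - 1*4²) - 389)*1 = ((12 + 324 - 1*16) - 389)*1 = ((12 + 324 - 16) - 389)*1 = (320 - 389)*1 = -69*1 = -69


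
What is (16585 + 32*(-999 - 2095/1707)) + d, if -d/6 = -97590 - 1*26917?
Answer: 1248874873/1707 ≈ 7.3162e+5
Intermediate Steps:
d = 747042 (d = -6*(-97590 - 1*26917) = -6*(-97590 - 26917) = -6*(-124507) = 747042)
(16585 + 32*(-999 - 2095/1707)) + d = (16585 + 32*(-999 - 2095/1707)) + 747042 = (16585 + 32*(-1707388/1707)) + 747042 = (16585 - 54636416/1707) + 747042 = -26325821/1707 + 747042 = 1248874873/1707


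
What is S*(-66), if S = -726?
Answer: 47916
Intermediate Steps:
S*(-66) = -726*(-66) = 47916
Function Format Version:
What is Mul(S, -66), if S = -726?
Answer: 47916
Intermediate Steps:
Mul(S, -66) = Mul(-726, -66) = 47916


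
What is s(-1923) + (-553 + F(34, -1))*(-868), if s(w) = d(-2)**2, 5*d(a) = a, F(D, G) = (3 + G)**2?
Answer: 11913304/25 ≈ 4.7653e+5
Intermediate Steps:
d(a) = a/5
s(w) = 4/25 (s(w) = ((1/5)*(-2))**2 = (-2/5)**2 = 4/25)
s(-1923) + (-553 + F(34, -1))*(-868) = 4/25 + (-553 + (3 - 1)**2)*(-868) = 4/25 + (-553 + 2**2)*(-868) = 4/25 + (-553 + 4)*(-868) = 4/25 - 549*(-868) = 4/25 + 476532 = 11913304/25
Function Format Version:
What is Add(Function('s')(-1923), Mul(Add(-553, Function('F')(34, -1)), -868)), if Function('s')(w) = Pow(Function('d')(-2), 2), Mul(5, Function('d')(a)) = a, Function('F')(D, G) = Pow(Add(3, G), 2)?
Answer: Rational(11913304, 25) ≈ 4.7653e+5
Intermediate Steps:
Function('d')(a) = Mul(Rational(1, 5), a)
Function('s')(w) = Rational(4, 25) (Function('s')(w) = Pow(Mul(Rational(1, 5), -2), 2) = Pow(Rational(-2, 5), 2) = Rational(4, 25))
Add(Function('s')(-1923), Mul(Add(-553, Function('F')(34, -1)), -868)) = Add(Rational(4, 25), Mul(Add(-553, Pow(Add(3, -1), 2)), -868)) = Add(Rational(4, 25), Mul(Add(-553, Pow(2, 2)), -868)) = Add(Rational(4, 25), Mul(Add(-553, 4), -868)) = Add(Rational(4, 25), Mul(-549, -868)) = Add(Rational(4, 25), 476532) = Rational(11913304, 25)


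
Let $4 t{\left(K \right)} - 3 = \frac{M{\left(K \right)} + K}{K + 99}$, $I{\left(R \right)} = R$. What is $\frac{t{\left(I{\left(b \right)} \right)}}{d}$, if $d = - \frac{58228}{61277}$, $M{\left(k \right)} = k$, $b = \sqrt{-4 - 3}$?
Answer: $\frac{61277 \left(- 5 \sqrt{7} + 297 i\right)}{232912 \left(\sqrt{7} - 99 i\right)} \approx -0.78965 - 0.014052 i$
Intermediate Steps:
$b = i \sqrt{7}$ ($b = \sqrt{-7} = i \sqrt{7} \approx 2.6458 i$)
$t{\left(K \right)} = \frac{3}{4} + \frac{K}{2 \left(99 + K\right)}$ ($t{\left(K \right)} = \frac{3}{4} + \frac{\left(K + K\right) \frac{1}{K + 99}}{4} = \frac{3}{4} + \frac{2 K \frac{1}{99 + K}}{4} = \frac{3}{4} + \frac{K}{2 \left(99 + K\right)}$)
$d = - \frac{58228}{61277}$ ($d = \left(-58228\right) \frac{1}{61277} = - \frac{58228}{61277} \approx -0.95024$)
$\frac{t{\left(I{\left(b \right)} \right)}}{d} = \frac{\frac{1}{4} \frac{1}{99 + i \sqrt{7}} \left(297 + 5 i \sqrt{7}\right)}{- \frac{58228}{61277}} = \frac{297 + 5 i \sqrt{7}}{4 \left(99 + i \sqrt{7}\right)} \left(- \frac{61277}{58228}\right) = - \frac{61277 \left(297 + 5 i \sqrt{7}\right)}{232912 \left(99 + i \sqrt{7}\right)}$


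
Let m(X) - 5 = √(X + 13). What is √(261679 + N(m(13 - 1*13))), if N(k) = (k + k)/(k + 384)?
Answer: √(101793141 + 261681*√13)/√(389 + √13) ≈ 511.55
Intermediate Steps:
m(X) = 5 + √(13 + X) (m(X) = 5 + √(X + 13) = 5 + √(13 + X))
N(k) = 2*k/(384 + k) (N(k) = (2*k)/(384 + k) = 2*k/(384 + k))
√(261679 + N(m(13 - 1*13))) = √(261679 + 2*(5 + √(13 + (13 - 1*13)))/(384 + (5 + √(13 + (13 - 1*13))))) = √(261679 + 2*(5 + √(13 + (13 - 13)))/(384 + (5 + √(13 + (13 - 13))))) = √(261679 + 2*(5 + √(13 + 0))/(384 + (5 + √(13 + 0)))) = √(261679 + 2*(5 + √13)/(384 + (5 + √13))) = √(261679 + 2*(5 + √13)/(389 + √13))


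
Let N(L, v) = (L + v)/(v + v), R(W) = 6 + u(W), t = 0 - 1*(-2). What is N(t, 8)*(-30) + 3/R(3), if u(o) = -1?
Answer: -363/20 ≈ -18.150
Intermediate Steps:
t = 2 (t = 0 + 2 = 2)
R(W) = 5 (R(W) = 6 - 1 = 5)
N(L, v) = (L + v)/(2*v) (N(L, v) = (L + v)/((2*v)) = (L + v)*(1/(2*v)) = (L + v)/(2*v))
N(t, 8)*(-30) + 3/R(3) = ((½)*(2 + 8)/8)*(-30) + 3/5 = ((½)*(⅛)*10)*(-30) + 3*(⅕) = (5/8)*(-30) + ⅗ = -75/4 + ⅗ = -363/20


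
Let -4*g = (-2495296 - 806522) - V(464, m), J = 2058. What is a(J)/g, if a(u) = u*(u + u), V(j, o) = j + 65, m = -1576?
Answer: 33882912/3302347 ≈ 10.260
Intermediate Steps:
V(j, o) = 65 + j
a(u) = 2*u² (a(u) = u*(2*u) = 2*u²)
g = 3302347/4 (g = -((-2495296 - 806522) - (65 + 464))/4 = -(-3301818 - 1*529)/4 = -(-3301818 - 529)/4 = -¼*(-3302347) = 3302347/4 ≈ 8.2559e+5)
a(J)/g = (2*2058²)/(3302347/4) = (2*4235364)*(4/3302347) = 8470728*(4/3302347) = 33882912/3302347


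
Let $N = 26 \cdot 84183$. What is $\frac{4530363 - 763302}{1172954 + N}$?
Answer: $\frac{3767061}{3361712} \approx 1.1206$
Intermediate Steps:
$N = 2188758$
$\frac{4530363 - 763302}{1172954 + N} = \frac{4530363 - 763302}{1172954 + 2188758} = \frac{3767061}{3361712}$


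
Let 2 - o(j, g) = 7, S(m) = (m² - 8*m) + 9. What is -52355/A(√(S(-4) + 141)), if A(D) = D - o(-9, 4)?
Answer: 261775/173 - 157065*√22/173 ≈ -2745.2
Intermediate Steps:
S(m) = 9 + m² - 8*m
o(j, g) = -5 (o(j, g) = 2 - 1*7 = 2 - 7 = -5)
A(D) = 5 + D (A(D) = D - 1*(-5) = D + 5 = 5 + D)
-52355/A(√(S(-4) + 141)) = -52355/(5 + √((9 + (-4)² - 8*(-4)) + 141)) = -52355/(5 + √((9 + 16 + 32) + 141)) = -52355/(5 + √(57 + 141)) = -52355/(5 + √198) = -52355/(5 + 3*√22)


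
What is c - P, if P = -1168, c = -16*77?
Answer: -64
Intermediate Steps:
c = -1232
c - P = -1232 - 1*(-1168) = -1232 + 1168 = -64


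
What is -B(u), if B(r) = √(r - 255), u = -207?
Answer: -I*√462 ≈ -21.494*I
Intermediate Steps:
B(r) = √(-255 + r)
-B(u) = -√(-255 - 207) = -√(-462) = -I*√462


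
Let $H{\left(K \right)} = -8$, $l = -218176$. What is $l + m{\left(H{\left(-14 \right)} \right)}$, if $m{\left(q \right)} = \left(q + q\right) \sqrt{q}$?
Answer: $-218176 - 32 i \sqrt{2} \approx -2.1818 \cdot 10^{5} - 45.255 i$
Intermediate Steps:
$m{\left(q \right)} = 2 q^{\frac{3}{2}}$ ($m{\left(q \right)} = 2 q \sqrt{q} = 2 q^{\frac{3}{2}}$)
$l + m{\left(H{\left(-14 \right)} \right)} = -218176 + 2 \left(-8\right)^{\frac{3}{2}} = -218176 + 2 \left(- 16 i \sqrt{2}\right) = -218176 - 32 i \sqrt{2}$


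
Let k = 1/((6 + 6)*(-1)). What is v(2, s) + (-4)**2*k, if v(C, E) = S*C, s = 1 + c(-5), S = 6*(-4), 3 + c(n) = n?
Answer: -148/3 ≈ -49.333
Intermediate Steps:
c(n) = -3 + n
S = -24
s = -7 (s = 1 + (-3 - 5) = 1 - 8 = -7)
v(C, E) = -24*C
k = -1/12 (k = 1/(12*(-1)) = 1/(-12) = -1/12 ≈ -0.083333)
v(2, s) + (-4)**2*k = -24*2 + (-4)**2*(-1/12) = -48 + 16*(-1/12) = -48 - 4/3 = -148/3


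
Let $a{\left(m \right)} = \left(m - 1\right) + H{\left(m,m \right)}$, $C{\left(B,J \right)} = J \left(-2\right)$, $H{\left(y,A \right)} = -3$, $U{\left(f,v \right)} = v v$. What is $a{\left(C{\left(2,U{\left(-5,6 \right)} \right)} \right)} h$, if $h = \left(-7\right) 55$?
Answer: $29260$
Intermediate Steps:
$U{\left(f,v \right)} = v^{2}$
$h = -385$
$C{\left(B,J \right)} = - 2 J$
$a{\left(m \right)} = -4 + m$ ($a{\left(m \right)} = \left(m - 1\right) - 3 = \left(-1 + m\right) - 3 = -4 + m$)
$a{\left(C{\left(2,U{\left(-5,6 \right)} \right)} \right)} h = \left(-4 - 2 \cdot 6^{2}\right) \left(-385\right) = \left(-4 - 72\right) \left(-385\right) = \left(-76\right) \left(-385\right) = 29260$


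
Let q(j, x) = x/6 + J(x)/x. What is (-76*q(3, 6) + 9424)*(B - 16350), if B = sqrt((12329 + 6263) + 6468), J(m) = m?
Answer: -151597200 + 18544*sqrt(6265) ≈ -1.5013e+8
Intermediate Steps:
B = 2*sqrt(6265) (B = sqrt(18592 + 6468) = sqrt(25060) = 2*sqrt(6265) ≈ 158.30)
q(j, x) = 1 + x/6 (q(j, x) = x/6 + x/x = x*(1/6) + 1 = x/6 + 1 = 1 + x/6)
(-76*q(3, 6) + 9424)*(B - 16350) = (-76*(1 + (1/6)*6) + 9424)*(2*sqrt(6265) - 16350) = (-76*(1 + 1) + 9424)*(-16350 + 2*sqrt(6265)) = (-76*2 + 9424)*(-16350 + 2*sqrt(6265)) = (-152 + 9424)*(-16350 + 2*sqrt(6265)) = 9272*(-16350 + 2*sqrt(6265)) = -151597200 + 18544*sqrt(6265)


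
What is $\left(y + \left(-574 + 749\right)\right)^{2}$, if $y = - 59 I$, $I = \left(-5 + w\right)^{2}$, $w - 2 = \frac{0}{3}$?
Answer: $126736$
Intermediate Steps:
$w = 2$ ($w = 2 + \frac{0}{3} = 2 + 0 \cdot \frac{1}{3} = 2 + 0 = 2$)
$I = 9$ ($I = \left(-5 + 2\right)^{2} = \left(-3\right)^{2} = 9$)
$y = -531$ ($y = \left(-59\right) 9 = -531$)
$\left(y + \left(-574 + 749\right)\right)^{2} = \left(-531 + \left(-574 + 749\right)\right)^{2} = \left(-531 + 175\right)^{2} = \left(-356\right)^{2} = 126736$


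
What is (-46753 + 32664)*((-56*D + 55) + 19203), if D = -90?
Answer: -342334522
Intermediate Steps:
(-46753 + 32664)*((-56*D + 55) + 19203) = (-46753 + 32664)*((-56*(-90) + 55) + 19203) = -14089*((5040 + 55) + 19203) = -14089*(5095 + 19203) = -14089*24298 = -342334522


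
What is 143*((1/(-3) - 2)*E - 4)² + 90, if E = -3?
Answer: 1377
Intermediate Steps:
143*((1/(-3) - 2)*E - 4)² + 90 = 143*((1/(-3) - 2)*(-3) - 4)² + 90 = 143*((-⅓ - 2)*(-3) - 4)² + 90 = 143*(-7/3*(-3) - 4)² + 90 = 143*(7 - 4)² + 90 = 143*3² + 90 = 143*9 + 90 = 1287 + 90 = 1377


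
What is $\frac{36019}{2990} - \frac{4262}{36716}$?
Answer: $\frac{163716278}{13722605} \approx 11.93$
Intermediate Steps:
$\frac{36019}{2990} - \frac{4262}{36716} = 36019 \cdot \frac{1}{2990} - \frac{2131}{18358} = \frac{36019}{2990} - \frac{2131}{18358} = \frac{163716278}{13722605}$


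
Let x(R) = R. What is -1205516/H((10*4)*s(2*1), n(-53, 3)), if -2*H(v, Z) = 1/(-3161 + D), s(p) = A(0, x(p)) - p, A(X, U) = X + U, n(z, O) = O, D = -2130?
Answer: -12756770312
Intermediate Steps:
A(X, U) = U + X
s(p) = 0 (s(p) = (p + 0) - p = p - p = 0)
H(v, Z) = 1/10582 (H(v, Z) = -1/(2*(-3161 - 2130)) = -½/(-5291) = -½*(-1/5291) = 1/10582)
-1205516/H((10*4)*s(2*1), n(-53, 3)) = -1205516/1/10582 = -1205516*10582 = -12756770312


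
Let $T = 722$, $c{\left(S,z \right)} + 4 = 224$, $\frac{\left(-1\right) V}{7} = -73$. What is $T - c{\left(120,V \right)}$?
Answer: $502$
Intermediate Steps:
$V = 511$ ($V = \left(-7\right) \left(-73\right) = 511$)
$c{\left(S,z \right)} = 220$ ($c{\left(S,z \right)} = -4 + 224 = 220$)
$T - c{\left(120,V \right)} = 722 - 220 = 502$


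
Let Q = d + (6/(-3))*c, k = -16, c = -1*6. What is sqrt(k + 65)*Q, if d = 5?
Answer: 119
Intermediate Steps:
c = -6
Q = 17 (Q = 5 + (6/(-3))*(-6) = 5 + (6*(-1/3))*(-6) = 5 - 2*(-6) = 5 + 12 = 17)
sqrt(k + 65)*Q = sqrt(-16 + 65)*17 = sqrt(49)*17 = 7*17 = 119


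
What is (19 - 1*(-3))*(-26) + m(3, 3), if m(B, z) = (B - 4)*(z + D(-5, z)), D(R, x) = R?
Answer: -570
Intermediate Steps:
m(B, z) = (-5 + z)*(-4 + B) (m(B, z) = (B - 4)*(z - 5) = (-4 + B)*(-5 + z) = (-5 + z)*(-4 + B))
(19 - 1*(-3))*(-26) + m(3, 3) = (19 - 1*(-3))*(-26) + (20 - 5*3 - 4*3 + 3*3) = (19 + 3)*(-26) + (20 - 15 - 12 + 9) = 22*(-26) + 2 = -572 + 2 = -570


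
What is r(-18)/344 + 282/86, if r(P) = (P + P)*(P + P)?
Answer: 303/43 ≈ 7.0465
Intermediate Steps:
r(P) = 4*P² (r(P) = (2*P)*(2*P) = 4*P²)
r(-18)/344 + 282/86 = (4*(-18)²)/344 + 282/86 = (4*324)*(1/344) + 282*(1/86) = 1296*(1/344) + 141/43 = 162/43 + 141/43 = 303/43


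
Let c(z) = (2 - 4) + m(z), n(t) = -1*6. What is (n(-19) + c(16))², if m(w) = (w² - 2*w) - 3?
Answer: 45369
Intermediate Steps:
n(t) = -6
m(w) = -3 + w² - 2*w
c(z) = -5 + z² - 2*z (c(z) = (2 - 4) + (-3 + z² - 2*z) = -2 + (-3 + z² - 2*z) = -5 + z² - 2*z)
(n(-19) + c(16))² = (-6 + (-5 + 16² - 2*16))² = (-6 + (-5 + 256 - 32))² = (-6 + 219)² = 213² = 45369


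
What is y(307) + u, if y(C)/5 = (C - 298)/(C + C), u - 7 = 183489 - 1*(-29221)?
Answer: 130608283/614 ≈ 2.1272e+5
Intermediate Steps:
u = 212717 (u = 7 + (183489 - 1*(-29221)) = 7 + (183489 + 29221) = 7 + 212710 = 212717)
y(C) = 5*(-298 + C)/(2*C) (y(C) = 5*((C - 298)/(C + C)) = 5*((-298 + C)/((2*C))) = 5*((-298 + C)*(1/(2*C))) = 5*((-298 + C)/(2*C)) = 5*(-298 + C)/(2*C))
y(307) + u = (5/2 - 745/307) + 212717 = 45/614 + 212717 = 130608283/614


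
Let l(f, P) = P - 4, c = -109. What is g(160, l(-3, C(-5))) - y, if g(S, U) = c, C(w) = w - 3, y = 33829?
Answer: -33938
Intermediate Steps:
C(w) = -3 + w
l(f, P) = -4 + P
g(S, U) = -109
g(160, l(-3, C(-5))) - y = -109 - 1*33829 = -109 - 33829 = -33938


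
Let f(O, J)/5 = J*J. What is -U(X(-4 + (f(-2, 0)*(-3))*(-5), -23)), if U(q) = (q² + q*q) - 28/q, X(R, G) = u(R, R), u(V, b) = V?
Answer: -39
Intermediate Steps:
f(O, J) = 5*J² (f(O, J) = 5*(J*J) = 5*J²)
X(R, G) = R
U(q) = -28/q + 2*q² (U(q) = (q² + q²) - 28/q = 2*q² - 28/q = -28/q + 2*q²)
-U(X(-4 + (f(-2, 0)*(-3))*(-5), -23)) = -2*(-14 + (-4 + ((5*0²)*(-3))*(-5))³)/(-4 + ((5*0²)*(-3))*(-5)) = -2*(-14 + (-4 + ((5*0)*(-3))*(-5))³)/(-4 + ((5*0)*(-3))*(-5)) = -2*(-14 + (-4 + (0*(-3))*(-5))³)/(-4 + (0*(-3))*(-5)) = -2*(-14 + (-4 + 0*(-5))³)/(-4 + 0*(-5)) = -2*(-14 + (-4 + 0)³)/(-4 + 0) = -2*(-14 + (-4)³)/(-4) = -2*(-1)*(-14 - 64)/4 = -2*(-1)*(-78)/4 = -1*39 = -39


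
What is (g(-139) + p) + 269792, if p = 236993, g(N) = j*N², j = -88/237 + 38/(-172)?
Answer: 10096068079/20382 ≈ 4.9534e+5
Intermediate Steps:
j = -12071/20382 (j = -88*1/237 + 38*(-1/172) = -88/237 - 19/86 = -12071/20382 ≈ -0.59224)
g(N) = -12071*N²/20382
(g(-139) + p) + 269792 = (-12071/20382*(-139)² + 236993) + 269792 = (-12071/20382*19321 + 236993) + 269792 = (-233223791/20382 + 236993) + 269792 = 4597167535/20382 + 269792 = 10096068079/20382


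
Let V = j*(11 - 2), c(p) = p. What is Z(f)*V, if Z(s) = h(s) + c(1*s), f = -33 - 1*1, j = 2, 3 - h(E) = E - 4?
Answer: 126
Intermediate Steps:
h(E) = 7 - E (h(E) = 3 - (E - 4) = 3 - (-4 + E) = 3 + (4 - E) = 7 - E)
V = 18 (V = 2*(11 - 2) = 2*9 = 18)
f = -34 (f = -33 - 1 = -34)
Z(s) = 7 (Z(s) = (7 - s) + 1*s = (7 - s) + s = 7)
Z(f)*V = 7*18 = 126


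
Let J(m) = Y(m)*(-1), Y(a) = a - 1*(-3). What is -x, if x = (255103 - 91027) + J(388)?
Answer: -163685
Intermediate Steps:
Y(a) = 3 + a (Y(a) = a + 3 = 3 + a)
J(m) = -3 - m (J(m) = (3 + m)*(-1) = -3 - m)
x = 163685 (x = (255103 - 91027) + (-3 - 1*388) = 164076 + (-3 - 388) = 164076 - 391 = 163685)
-x = -1*163685 = -163685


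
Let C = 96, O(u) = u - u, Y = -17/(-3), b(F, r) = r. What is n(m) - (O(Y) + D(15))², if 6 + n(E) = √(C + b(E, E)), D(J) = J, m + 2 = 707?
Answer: -231 + 3*√89 ≈ -202.70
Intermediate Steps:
m = 705 (m = -2 + 707 = 705)
Y = 17/3 (Y = -17*(-⅓) = 17/3 ≈ 5.6667)
O(u) = 0
n(E) = -6 + √(96 + E)
n(m) - (O(Y) + D(15))² = (-6 + √(96 + 705)) - (0 + 15)² = (-6 + √801) - 1*15² = (-6 + 3*√89) - 1*225 = (-6 + 3*√89) - 225 = -231 + 3*√89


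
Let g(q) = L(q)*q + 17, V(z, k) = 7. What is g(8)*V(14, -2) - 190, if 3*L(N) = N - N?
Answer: -71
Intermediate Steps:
L(N) = 0 (L(N) = (N - N)/3 = (⅓)*0 = 0)
g(q) = 17 (g(q) = 0*q + 17 = 0 + 17 = 17)
g(8)*V(14, -2) - 190 = 17*7 - 190 = 119 - 190 = -71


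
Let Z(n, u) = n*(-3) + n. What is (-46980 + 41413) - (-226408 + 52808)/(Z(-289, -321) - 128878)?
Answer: -7144197/1283 ≈ -5568.4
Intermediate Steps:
Z(n, u) = -2*n (Z(n, u) = -3*n + n = -2*n)
(-46980 + 41413) - (-226408 + 52808)/(Z(-289, -321) - 128878) = (-46980 + 41413) - (-226408 + 52808)/(-2*(-289) - 128878) = -5567 - (-173600)/(578 - 128878) = -5567 - (-173600)/(-128300) = -5567 - (-173600)*(-1)/128300 = -5567 - 1*1736/1283 = -5567 - 1736/1283 = -7144197/1283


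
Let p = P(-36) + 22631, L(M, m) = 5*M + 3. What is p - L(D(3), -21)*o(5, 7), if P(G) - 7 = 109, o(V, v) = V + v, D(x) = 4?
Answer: 22471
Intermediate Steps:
L(M, m) = 3 + 5*M
P(G) = 116 (P(G) = 7 + 109 = 116)
p = 22747 (p = 116 + 22631 = 22747)
p - L(D(3), -21)*o(5, 7) = 22747 - (3 + 5*4)*(5 + 7) = 22747 - (3 + 20)*12 = 22747 - 23*12 = 22747 - 1*276 = 22747 - 276 = 22471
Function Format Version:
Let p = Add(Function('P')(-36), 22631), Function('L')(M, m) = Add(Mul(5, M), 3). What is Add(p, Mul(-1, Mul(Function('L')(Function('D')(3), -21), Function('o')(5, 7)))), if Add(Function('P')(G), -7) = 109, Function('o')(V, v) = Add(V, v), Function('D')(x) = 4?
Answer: 22471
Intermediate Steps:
Function('L')(M, m) = Add(3, Mul(5, M))
Function('P')(G) = 116 (Function('P')(G) = Add(7, 109) = 116)
p = 22747 (p = Add(116, 22631) = 22747)
Add(p, Mul(-1, Mul(Function('L')(Function('D')(3), -21), Function('o')(5, 7)))) = Add(22747, Mul(-1, Mul(Add(3, Mul(5, 4)), Add(5, 7)))) = Add(22747, Mul(-1, Mul(Add(3, 20), 12))) = Add(22747, Mul(-1, Mul(23, 12))) = Add(22747, Mul(-1, 276)) = Add(22747, -276) = 22471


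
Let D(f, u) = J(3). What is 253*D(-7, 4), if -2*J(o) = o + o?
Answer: -759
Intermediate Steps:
J(o) = -o (J(o) = -(o + o)/2 = -o)
D(f, u) = -3 (D(f, u) = -1*3 = -3)
253*D(-7, 4) = 253*(-3) = -759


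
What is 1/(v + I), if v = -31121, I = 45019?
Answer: 1/13898 ≈ 7.1953e-5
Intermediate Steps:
1/(v + I) = 1/(-31121 + 45019) = 1/13898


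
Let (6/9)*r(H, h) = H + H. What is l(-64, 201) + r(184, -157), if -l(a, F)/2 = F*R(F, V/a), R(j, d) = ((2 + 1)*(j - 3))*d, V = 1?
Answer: 68529/16 ≈ 4283.1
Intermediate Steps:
R(j, d) = d*(-9 + 3*j) (R(j, d) = (3*(-3 + j))*d = (-9 + 3*j)*d = d*(-9 + 3*j))
r(H, h) = 3*H (r(H, h) = 3*(H + H)/2 = 3*(2*H)/2 = 3*H)
l(a, F) = -6*F*(-3 + F)/a (l(a, F) = -2*F*3*(1/a)*(-3 + F) = -2*F*3*(-3 + F)/a = -6*F*(-3 + F)/a)
l(-64, 201) + r(184, -157) = 6*201*(3 - 1*201)/(-64) + 3*184 = 6*201*(-1/64)*(3 - 201) + 552 = 6*201*(-1/64)*(-198) + 552 = 59697/16 + 552 = 68529/16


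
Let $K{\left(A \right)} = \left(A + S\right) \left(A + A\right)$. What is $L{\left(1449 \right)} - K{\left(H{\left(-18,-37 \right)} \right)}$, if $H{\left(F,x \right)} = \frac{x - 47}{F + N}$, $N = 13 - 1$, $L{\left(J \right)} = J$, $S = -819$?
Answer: $23989$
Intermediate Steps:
$N = 12$
$H{\left(F,x \right)} = \frac{-47 + x}{12 + F}$ ($H{\left(F,x \right)} = \frac{x - 47}{F + 12} = \frac{-47 + x}{12 + F}$)
$K{\left(A \right)} = 2 A \left(-819 + A\right)$ ($K{\left(A \right)} = \left(A - 819\right) \left(A + A\right) = \left(-819 + A\right) 2 A = 2 A \left(-819 + A\right)$)
$L{\left(1449 \right)} - K{\left(H{\left(-18,-37 \right)} \right)} = 1449 - 2 \frac{-47 - 37}{12 - 18} \left(-819 + \frac{-47 - 37}{12 - 18}\right) = 1449 - 2 \frac{1}{-6} \left(-84\right) \left(-819 + \frac{1}{-6} \left(-84\right)\right) = 1449 - 2 \left(\left(- \frac{1}{6}\right) \left(-84\right)\right) \left(-819 - -14\right) = 1449 - 2 \cdot 14 \left(-819 + 14\right) = 1449 - 2 \cdot 14 \left(-805\right) = 1449 - -22540 = 1449 + 22540 = 23989$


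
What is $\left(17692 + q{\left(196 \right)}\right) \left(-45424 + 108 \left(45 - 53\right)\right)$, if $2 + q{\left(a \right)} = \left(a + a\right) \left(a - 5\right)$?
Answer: $-4284509856$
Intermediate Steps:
$q{\left(a \right)} = -2 + 2 a \left(-5 + a\right)$ ($q{\left(a \right)} = -2 + \left(a + a\right) \left(a - 5\right) = -2 + 2 a \left(-5 + a\right)$)
$\left(17692 + q{\left(196 \right)}\right) \left(-45424 + 108 \left(45 - 53\right)\right) = \left(17692 - \left(1962 - 76832\right)\right) \left(-45424 + 108 \left(45 - 53\right)\right) = \left(17692 - -74870\right) \left(-45424 + 108 \left(-8\right)\right) = \left(17692 - -74870\right) \left(-45424 - 864\right) = \left(17692 + 74870\right) \left(-46288\right) = 92562 \left(-46288\right) = -4284509856$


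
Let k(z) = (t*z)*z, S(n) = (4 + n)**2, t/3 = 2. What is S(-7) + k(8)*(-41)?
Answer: -15735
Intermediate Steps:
t = 6 (t = 3*2 = 6)
k(z) = 6*z**2 (k(z) = (6*z)*z = 6*z**2)
S(-7) + k(8)*(-41) = (4 - 7)**2 + (6*8**2)*(-41) = (-3)**2 + (6*64)*(-41) = 9 + 384*(-41) = 9 - 15744 = -15735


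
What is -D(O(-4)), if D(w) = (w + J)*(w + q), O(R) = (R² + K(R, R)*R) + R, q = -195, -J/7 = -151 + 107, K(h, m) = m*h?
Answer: 63232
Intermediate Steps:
K(h, m) = h*m
J = 308 (J = -7*(-151 + 107) = -7*(-44) = 308)
O(R) = R + R² + R³ (O(R) = (R² + (R*R)*R) + R = (R² + R²*R) + R = (R² + R³) + R = R + R² + R³)
D(w) = (-195 + w)*(308 + w) (D(w) = (w + 308)*(w - 195) = (308 + w)*(-195 + w) = (-195 + w)*(308 + w))
-D(O(-4)) = -(-60060 + (-4*(1 - 4 + (-4)²))² + 113*(-4*(1 - 4 + (-4)²))) = -(-60060 + (-4*(1 - 4 + 16))² + 113*(-4*(1 - 4 + 16))) = -(-60060 + (-4*13)² + 113*(-4*13)) = -(-60060 + (-52)² + 113*(-52)) = -(-60060 + 2704 - 5876) = -1*(-63232) = 63232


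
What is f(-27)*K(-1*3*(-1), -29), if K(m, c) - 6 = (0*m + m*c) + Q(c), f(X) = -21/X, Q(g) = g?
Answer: -770/9 ≈ -85.556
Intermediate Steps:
K(m, c) = 6 + c + c*m (K(m, c) = 6 + ((0*m + m*c) + c) = 6 + ((0 + c*m) + c) = 6 + (c*m + c) = 6 + (c + c*m) = 6 + c + c*m)
f(-27)*K(-1*3*(-1), -29) = (-21/(-27))*(6 - 29 - 29*(-1*3)*(-1)) = (-21*(-1/27))*(6 - 29 - (-87)*(-1)) = 7*(6 - 29 - 29*3)/9 = 7*(6 - 29 - 87)/9 = (7/9)*(-110) = -770/9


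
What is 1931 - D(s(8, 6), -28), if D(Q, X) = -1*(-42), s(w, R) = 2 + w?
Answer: 1889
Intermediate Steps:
D(Q, X) = 42
1931 - D(s(8, 6), -28) = 1931 - 1*42 = 1931 - 42 = 1889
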